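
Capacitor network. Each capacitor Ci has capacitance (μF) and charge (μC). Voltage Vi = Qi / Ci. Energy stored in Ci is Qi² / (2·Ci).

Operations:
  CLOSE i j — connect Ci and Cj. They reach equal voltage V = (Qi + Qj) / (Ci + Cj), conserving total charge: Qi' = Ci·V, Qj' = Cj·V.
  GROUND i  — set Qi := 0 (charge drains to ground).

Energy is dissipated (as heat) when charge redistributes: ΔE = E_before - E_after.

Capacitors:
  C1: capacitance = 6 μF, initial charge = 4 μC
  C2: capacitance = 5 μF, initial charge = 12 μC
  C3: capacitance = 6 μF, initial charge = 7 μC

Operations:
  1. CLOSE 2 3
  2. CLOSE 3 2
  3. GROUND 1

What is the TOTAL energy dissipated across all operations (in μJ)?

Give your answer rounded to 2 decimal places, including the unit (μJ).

Initial: C1(6μF, Q=4μC, V=0.67V), C2(5μF, Q=12μC, V=2.40V), C3(6μF, Q=7μC, V=1.17V)
Op 1: CLOSE 2-3: Q_total=19.00, C_total=11.00, V=1.73; Q2=8.64, Q3=10.36; dissipated=2.074
Op 2: CLOSE 3-2: Q_total=19.00, C_total=11.00, V=1.73; Q3=10.36, Q2=8.64; dissipated=0.000
Op 3: GROUND 1: Q1=0; energy lost=1.333
Total dissipated: 3.408 μJ

Answer: 3.41 μJ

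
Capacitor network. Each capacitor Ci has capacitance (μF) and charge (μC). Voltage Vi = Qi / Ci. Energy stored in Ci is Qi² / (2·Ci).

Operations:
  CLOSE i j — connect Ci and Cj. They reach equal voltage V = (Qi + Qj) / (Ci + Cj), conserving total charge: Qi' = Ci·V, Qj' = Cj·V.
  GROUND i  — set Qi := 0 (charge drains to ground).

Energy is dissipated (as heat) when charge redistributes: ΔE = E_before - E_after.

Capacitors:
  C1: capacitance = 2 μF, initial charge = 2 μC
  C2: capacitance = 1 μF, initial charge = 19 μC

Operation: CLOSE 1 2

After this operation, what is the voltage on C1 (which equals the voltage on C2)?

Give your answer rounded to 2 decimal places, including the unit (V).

Initial: C1(2μF, Q=2μC, V=1.00V), C2(1μF, Q=19μC, V=19.00V)
Op 1: CLOSE 1-2: Q_total=21.00, C_total=3.00, V=7.00; Q1=14.00, Q2=7.00; dissipated=108.000

Answer: 7.00 V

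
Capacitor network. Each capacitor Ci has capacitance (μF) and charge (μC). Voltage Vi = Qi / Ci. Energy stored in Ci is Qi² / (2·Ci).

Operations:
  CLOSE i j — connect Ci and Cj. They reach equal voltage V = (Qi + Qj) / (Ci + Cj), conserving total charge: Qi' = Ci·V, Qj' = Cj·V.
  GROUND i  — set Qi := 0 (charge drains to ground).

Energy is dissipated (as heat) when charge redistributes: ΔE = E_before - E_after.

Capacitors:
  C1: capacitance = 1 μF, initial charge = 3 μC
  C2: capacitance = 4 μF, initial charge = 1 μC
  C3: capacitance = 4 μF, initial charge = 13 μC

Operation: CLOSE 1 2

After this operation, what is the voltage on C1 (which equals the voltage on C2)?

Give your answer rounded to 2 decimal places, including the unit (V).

Initial: C1(1μF, Q=3μC, V=3.00V), C2(4μF, Q=1μC, V=0.25V), C3(4μF, Q=13μC, V=3.25V)
Op 1: CLOSE 1-2: Q_total=4.00, C_total=5.00, V=0.80; Q1=0.80, Q2=3.20; dissipated=3.025

Answer: 0.80 V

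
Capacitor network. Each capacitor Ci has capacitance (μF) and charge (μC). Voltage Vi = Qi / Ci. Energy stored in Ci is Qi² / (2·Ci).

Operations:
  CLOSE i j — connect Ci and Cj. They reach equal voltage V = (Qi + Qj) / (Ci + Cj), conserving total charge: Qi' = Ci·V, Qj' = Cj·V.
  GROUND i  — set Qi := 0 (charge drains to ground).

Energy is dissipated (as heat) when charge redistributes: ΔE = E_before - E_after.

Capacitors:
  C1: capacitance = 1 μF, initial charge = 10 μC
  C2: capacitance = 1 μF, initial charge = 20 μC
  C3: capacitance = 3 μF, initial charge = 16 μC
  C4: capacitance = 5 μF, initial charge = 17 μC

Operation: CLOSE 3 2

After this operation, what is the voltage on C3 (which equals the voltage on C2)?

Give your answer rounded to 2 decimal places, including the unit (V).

Initial: C1(1μF, Q=10μC, V=10.00V), C2(1μF, Q=20μC, V=20.00V), C3(3μF, Q=16μC, V=5.33V), C4(5μF, Q=17μC, V=3.40V)
Op 1: CLOSE 3-2: Q_total=36.00, C_total=4.00, V=9.00; Q3=27.00, Q2=9.00; dissipated=80.667

Answer: 9.00 V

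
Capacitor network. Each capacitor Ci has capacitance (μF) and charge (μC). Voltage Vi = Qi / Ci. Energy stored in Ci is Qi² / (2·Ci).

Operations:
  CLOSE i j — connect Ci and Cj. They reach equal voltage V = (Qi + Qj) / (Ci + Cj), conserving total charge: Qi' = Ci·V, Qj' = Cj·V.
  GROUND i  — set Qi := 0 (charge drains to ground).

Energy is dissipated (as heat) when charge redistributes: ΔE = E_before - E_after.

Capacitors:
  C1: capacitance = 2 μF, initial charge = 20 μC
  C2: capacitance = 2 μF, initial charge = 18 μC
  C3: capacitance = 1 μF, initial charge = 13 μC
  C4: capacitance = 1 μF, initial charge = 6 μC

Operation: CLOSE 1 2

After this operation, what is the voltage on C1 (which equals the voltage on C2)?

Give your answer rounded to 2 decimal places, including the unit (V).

Answer: 9.50 V

Derivation:
Initial: C1(2μF, Q=20μC, V=10.00V), C2(2μF, Q=18μC, V=9.00V), C3(1μF, Q=13μC, V=13.00V), C4(1μF, Q=6μC, V=6.00V)
Op 1: CLOSE 1-2: Q_total=38.00, C_total=4.00, V=9.50; Q1=19.00, Q2=19.00; dissipated=0.500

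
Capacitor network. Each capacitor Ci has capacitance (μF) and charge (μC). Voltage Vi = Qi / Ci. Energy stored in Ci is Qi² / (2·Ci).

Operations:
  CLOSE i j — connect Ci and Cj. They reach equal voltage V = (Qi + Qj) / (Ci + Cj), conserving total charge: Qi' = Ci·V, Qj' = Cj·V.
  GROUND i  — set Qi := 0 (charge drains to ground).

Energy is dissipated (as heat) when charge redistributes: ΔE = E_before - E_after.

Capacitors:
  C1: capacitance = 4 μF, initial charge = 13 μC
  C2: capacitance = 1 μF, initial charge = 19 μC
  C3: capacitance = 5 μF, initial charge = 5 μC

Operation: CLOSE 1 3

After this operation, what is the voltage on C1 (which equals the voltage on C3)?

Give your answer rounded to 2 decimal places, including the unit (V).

Answer: 2.00 V

Derivation:
Initial: C1(4μF, Q=13μC, V=3.25V), C2(1μF, Q=19μC, V=19.00V), C3(5μF, Q=5μC, V=1.00V)
Op 1: CLOSE 1-3: Q_total=18.00, C_total=9.00, V=2.00; Q1=8.00, Q3=10.00; dissipated=5.625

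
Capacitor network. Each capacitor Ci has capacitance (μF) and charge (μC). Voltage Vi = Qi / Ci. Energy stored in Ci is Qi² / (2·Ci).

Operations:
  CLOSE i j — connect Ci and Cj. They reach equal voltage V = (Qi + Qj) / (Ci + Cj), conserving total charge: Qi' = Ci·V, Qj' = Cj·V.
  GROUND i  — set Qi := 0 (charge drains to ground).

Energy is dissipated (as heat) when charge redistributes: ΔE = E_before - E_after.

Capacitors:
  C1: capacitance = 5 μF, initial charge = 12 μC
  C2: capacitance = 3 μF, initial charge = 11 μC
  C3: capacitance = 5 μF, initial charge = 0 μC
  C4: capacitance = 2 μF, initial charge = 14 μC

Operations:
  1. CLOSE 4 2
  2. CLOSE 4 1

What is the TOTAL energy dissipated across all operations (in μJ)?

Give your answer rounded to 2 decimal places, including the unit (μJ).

Initial: C1(5μF, Q=12μC, V=2.40V), C2(3μF, Q=11μC, V=3.67V), C3(5μF, Q=0μC, V=0.00V), C4(2μF, Q=14μC, V=7.00V)
Op 1: CLOSE 4-2: Q_total=25.00, C_total=5.00, V=5.00; Q4=10.00, Q2=15.00; dissipated=6.667
Op 2: CLOSE 4-1: Q_total=22.00, C_total=7.00, V=3.14; Q4=6.29, Q1=15.71; dissipated=4.829
Total dissipated: 11.495 μJ

Answer: 11.50 μJ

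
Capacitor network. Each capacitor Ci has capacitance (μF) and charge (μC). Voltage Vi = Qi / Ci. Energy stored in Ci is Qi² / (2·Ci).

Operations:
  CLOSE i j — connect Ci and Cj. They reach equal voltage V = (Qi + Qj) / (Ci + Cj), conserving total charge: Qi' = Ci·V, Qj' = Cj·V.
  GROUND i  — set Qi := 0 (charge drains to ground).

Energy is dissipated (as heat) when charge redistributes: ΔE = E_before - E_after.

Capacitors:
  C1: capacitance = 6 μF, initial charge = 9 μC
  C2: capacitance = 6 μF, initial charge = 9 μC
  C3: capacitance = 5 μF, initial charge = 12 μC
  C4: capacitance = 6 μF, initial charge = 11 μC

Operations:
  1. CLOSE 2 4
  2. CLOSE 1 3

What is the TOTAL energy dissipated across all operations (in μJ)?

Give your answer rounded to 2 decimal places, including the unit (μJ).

Initial: C1(6μF, Q=9μC, V=1.50V), C2(6μF, Q=9μC, V=1.50V), C3(5μF, Q=12μC, V=2.40V), C4(6μF, Q=11μC, V=1.83V)
Op 1: CLOSE 2-4: Q_total=20.00, C_total=12.00, V=1.67; Q2=10.00, Q4=10.00; dissipated=0.167
Op 2: CLOSE 1-3: Q_total=21.00, C_total=11.00, V=1.91; Q1=11.45, Q3=9.55; dissipated=1.105
Total dissipated: 1.271 μJ

Answer: 1.27 μJ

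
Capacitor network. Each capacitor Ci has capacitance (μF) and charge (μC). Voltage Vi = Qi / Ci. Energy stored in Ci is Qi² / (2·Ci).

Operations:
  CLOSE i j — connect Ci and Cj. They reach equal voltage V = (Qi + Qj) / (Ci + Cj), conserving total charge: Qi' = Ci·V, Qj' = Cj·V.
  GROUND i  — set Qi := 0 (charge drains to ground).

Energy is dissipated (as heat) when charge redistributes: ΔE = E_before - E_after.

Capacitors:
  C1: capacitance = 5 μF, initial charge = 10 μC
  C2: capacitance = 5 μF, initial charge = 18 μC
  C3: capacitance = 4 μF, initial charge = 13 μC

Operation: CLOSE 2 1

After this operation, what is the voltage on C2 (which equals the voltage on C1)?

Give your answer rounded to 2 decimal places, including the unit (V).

Answer: 2.80 V

Derivation:
Initial: C1(5μF, Q=10μC, V=2.00V), C2(5μF, Q=18μC, V=3.60V), C3(4μF, Q=13μC, V=3.25V)
Op 1: CLOSE 2-1: Q_total=28.00, C_total=10.00, V=2.80; Q2=14.00, Q1=14.00; dissipated=3.200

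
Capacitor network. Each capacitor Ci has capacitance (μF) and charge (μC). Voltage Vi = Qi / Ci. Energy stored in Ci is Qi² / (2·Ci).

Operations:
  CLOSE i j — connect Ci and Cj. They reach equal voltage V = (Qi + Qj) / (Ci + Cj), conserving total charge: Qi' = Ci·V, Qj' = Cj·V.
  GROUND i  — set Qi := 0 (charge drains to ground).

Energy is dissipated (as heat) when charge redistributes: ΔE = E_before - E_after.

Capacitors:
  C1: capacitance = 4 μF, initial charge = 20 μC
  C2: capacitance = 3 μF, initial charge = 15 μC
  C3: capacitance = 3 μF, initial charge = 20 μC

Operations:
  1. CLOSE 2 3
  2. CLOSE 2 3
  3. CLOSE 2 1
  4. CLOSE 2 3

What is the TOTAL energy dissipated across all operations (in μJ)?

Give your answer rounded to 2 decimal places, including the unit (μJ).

Initial: C1(4μF, Q=20μC, V=5.00V), C2(3μF, Q=15μC, V=5.00V), C3(3μF, Q=20μC, V=6.67V)
Op 1: CLOSE 2-3: Q_total=35.00, C_total=6.00, V=5.83; Q2=17.50, Q3=17.50; dissipated=2.083
Op 2: CLOSE 2-3: Q_total=35.00, C_total=6.00, V=5.83; Q2=17.50, Q3=17.50; dissipated=0.000
Op 3: CLOSE 2-1: Q_total=37.50, C_total=7.00, V=5.36; Q2=16.07, Q1=21.43; dissipated=0.595
Op 4: CLOSE 2-3: Q_total=33.57, C_total=6.00, V=5.60; Q2=16.79, Q3=16.79; dissipated=0.170
Total dissipated: 2.849 μJ

Answer: 2.85 μJ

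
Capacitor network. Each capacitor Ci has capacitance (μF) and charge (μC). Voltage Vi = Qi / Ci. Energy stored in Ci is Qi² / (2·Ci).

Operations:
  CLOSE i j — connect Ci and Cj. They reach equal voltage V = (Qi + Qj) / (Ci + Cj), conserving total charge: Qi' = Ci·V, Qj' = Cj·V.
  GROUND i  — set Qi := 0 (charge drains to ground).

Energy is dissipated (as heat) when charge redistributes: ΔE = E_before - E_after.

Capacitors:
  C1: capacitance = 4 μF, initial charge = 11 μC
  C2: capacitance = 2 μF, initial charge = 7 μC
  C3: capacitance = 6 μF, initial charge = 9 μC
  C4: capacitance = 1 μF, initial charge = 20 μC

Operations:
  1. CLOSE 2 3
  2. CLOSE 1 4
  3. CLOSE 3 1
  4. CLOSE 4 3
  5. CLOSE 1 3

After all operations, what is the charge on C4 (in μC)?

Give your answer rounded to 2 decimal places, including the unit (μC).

Initial: C1(4μF, Q=11μC, V=2.75V), C2(2μF, Q=7μC, V=3.50V), C3(6μF, Q=9μC, V=1.50V), C4(1μF, Q=20μC, V=20.00V)
Op 1: CLOSE 2-3: Q_total=16.00, C_total=8.00, V=2.00; Q2=4.00, Q3=12.00; dissipated=3.000
Op 2: CLOSE 1-4: Q_total=31.00, C_total=5.00, V=6.20; Q1=24.80, Q4=6.20; dissipated=119.025
Op 3: CLOSE 3-1: Q_total=36.80, C_total=10.00, V=3.68; Q3=22.08, Q1=14.72; dissipated=21.168
Op 4: CLOSE 4-3: Q_total=28.28, C_total=7.00, V=4.04; Q4=4.04, Q3=24.24; dissipated=2.722
Op 5: CLOSE 1-3: Q_total=38.96, C_total=10.00, V=3.90; Q1=15.58, Q3=23.38; dissipated=0.156
Final charges: Q1=15.58, Q2=4.00, Q3=23.38, Q4=4.04

Answer: 4.04 μC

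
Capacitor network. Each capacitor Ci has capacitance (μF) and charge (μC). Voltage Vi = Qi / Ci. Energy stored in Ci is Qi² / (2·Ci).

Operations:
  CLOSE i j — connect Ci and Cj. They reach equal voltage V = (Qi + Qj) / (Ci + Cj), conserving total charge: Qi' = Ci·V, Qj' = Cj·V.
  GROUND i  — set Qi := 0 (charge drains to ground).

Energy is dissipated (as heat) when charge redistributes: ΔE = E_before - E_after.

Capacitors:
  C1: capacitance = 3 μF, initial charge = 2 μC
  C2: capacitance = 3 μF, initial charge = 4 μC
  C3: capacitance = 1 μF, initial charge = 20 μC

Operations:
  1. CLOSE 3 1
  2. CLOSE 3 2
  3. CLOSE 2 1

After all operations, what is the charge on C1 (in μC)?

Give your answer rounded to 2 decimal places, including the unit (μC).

Answer: 11.81 μC

Derivation:
Initial: C1(3μF, Q=2μC, V=0.67V), C2(3μF, Q=4μC, V=1.33V), C3(1μF, Q=20μC, V=20.00V)
Op 1: CLOSE 3-1: Q_total=22.00, C_total=4.00, V=5.50; Q3=5.50, Q1=16.50; dissipated=140.167
Op 2: CLOSE 3-2: Q_total=9.50, C_total=4.00, V=2.38; Q3=2.38, Q2=7.12; dissipated=6.510
Op 3: CLOSE 2-1: Q_total=23.62, C_total=6.00, V=3.94; Q2=11.81, Q1=11.81; dissipated=7.324
Final charges: Q1=11.81, Q2=11.81, Q3=2.38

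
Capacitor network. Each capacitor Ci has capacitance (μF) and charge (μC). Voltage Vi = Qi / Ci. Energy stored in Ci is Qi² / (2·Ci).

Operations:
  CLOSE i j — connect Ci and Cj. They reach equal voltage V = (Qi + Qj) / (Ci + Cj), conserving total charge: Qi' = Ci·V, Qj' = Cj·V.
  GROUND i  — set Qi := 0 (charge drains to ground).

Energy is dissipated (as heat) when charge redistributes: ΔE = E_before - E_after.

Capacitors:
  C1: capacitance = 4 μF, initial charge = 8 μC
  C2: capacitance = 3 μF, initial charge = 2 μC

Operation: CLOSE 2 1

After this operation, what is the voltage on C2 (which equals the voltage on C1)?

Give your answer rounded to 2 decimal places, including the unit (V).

Initial: C1(4μF, Q=8μC, V=2.00V), C2(3μF, Q=2μC, V=0.67V)
Op 1: CLOSE 2-1: Q_total=10.00, C_total=7.00, V=1.43; Q2=4.29, Q1=5.71; dissipated=1.524

Answer: 1.43 V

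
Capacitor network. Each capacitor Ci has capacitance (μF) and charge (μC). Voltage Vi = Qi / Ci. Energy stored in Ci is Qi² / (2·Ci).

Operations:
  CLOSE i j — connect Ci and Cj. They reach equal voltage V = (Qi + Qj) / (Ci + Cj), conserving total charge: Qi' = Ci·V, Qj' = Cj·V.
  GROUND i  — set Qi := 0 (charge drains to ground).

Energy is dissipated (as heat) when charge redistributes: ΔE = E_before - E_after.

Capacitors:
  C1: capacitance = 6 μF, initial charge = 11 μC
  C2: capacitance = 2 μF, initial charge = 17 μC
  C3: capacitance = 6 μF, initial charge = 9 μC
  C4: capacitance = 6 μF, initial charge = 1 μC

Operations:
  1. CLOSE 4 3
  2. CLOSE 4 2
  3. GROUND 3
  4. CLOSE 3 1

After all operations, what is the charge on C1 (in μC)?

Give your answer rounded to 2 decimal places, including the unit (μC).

Answer: 5.50 μC

Derivation:
Initial: C1(6μF, Q=11μC, V=1.83V), C2(2μF, Q=17μC, V=8.50V), C3(6μF, Q=9μC, V=1.50V), C4(6μF, Q=1μC, V=0.17V)
Op 1: CLOSE 4-3: Q_total=10.00, C_total=12.00, V=0.83; Q4=5.00, Q3=5.00; dissipated=2.667
Op 2: CLOSE 4-2: Q_total=22.00, C_total=8.00, V=2.75; Q4=16.50, Q2=5.50; dissipated=44.083
Op 3: GROUND 3: Q3=0; energy lost=2.083
Op 4: CLOSE 3-1: Q_total=11.00, C_total=12.00, V=0.92; Q3=5.50, Q1=5.50; dissipated=5.042
Final charges: Q1=5.50, Q2=5.50, Q3=5.50, Q4=16.50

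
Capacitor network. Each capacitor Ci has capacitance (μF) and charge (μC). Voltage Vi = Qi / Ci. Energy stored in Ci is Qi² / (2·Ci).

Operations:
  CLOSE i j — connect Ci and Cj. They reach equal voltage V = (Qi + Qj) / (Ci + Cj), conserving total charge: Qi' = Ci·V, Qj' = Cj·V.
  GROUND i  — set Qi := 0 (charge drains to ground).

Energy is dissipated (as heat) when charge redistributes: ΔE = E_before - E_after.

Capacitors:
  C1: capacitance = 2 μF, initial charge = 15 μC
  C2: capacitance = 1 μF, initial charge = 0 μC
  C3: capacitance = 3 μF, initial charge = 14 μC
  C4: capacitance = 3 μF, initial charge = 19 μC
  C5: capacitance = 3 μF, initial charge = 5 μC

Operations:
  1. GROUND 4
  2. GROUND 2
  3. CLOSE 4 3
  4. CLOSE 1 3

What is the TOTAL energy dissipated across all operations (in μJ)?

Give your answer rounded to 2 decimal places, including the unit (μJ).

Answer: 92.52 μJ

Derivation:
Initial: C1(2μF, Q=15μC, V=7.50V), C2(1μF, Q=0μC, V=0.00V), C3(3μF, Q=14μC, V=4.67V), C4(3μF, Q=19μC, V=6.33V), C5(3μF, Q=5μC, V=1.67V)
Op 1: GROUND 4: Q4=0; energy lost=60.167
Op 2: GROUND 2: Q2=0; energy lost=0.000
Op 3: CLOSE 4-3: Q_total=14.00, C_total=6.00, V=2.33; Q4=7.00, Q3=7.00; dissipated=16.333
Op 4: CLOSE 1-3: Q_total=22.00, C_total=5.00, V=4.40; Q1=8.80, Q3=13.20; dissipated=16.017
Total dissipated: 92.517 μJ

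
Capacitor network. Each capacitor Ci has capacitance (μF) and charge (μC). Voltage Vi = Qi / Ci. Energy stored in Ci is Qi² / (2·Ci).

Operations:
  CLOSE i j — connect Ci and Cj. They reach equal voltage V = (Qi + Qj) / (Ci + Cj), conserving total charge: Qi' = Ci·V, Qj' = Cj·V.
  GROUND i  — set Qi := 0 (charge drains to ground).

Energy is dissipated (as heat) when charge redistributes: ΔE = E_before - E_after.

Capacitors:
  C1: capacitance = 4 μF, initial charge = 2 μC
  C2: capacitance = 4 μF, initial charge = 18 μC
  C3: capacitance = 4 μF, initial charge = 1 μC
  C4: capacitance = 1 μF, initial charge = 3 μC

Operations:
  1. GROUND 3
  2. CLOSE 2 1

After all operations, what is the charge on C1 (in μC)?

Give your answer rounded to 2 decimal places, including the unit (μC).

Initial: C1(4μF, Q=2μC, V=0.50V), C2(4μF, Q=18μC, V=4.50V), C3(4μF, Q=1μC, V=0.25V), C4(1μF, Q=3μC, V=3.00V)
Op 1: GROUND 3: Q3=0; energy lost=0.125
Op 2: CLOSE 2-1: Q_total=20.00, C_total=8.00, V=2.50; Q2=10.00, Q1=10.00; dissipated=16.000
Final charges: Q1=10.00, Q2=10.00, Q3=0.00, Q4=3.00

Answer: 10.00 μC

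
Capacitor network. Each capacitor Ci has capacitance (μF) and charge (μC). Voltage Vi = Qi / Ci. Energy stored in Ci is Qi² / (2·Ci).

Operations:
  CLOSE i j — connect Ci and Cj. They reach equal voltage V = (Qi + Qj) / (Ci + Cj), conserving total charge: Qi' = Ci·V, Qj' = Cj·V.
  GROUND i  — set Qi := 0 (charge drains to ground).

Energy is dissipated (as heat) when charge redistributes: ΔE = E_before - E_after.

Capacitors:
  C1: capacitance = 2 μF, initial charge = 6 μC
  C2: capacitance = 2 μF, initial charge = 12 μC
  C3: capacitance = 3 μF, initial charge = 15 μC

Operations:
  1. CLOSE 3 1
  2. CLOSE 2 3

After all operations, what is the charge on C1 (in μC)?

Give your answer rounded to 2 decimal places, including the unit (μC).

Initial: C1(2μF, Q=6μC, V=3.00V), C2(2μF, Q=12μC, V=6.00V), C3(3μF, Q=15μC, V=5.00V)
Op 1: CLOSE 3-1: Q_total=21.00, C_total=5.00, V=4.20; Q3=12.60, Q1=8.40; dissipated=2.400
Op 2: CLOSE 2-3: Q_total=24.60, C_total=5.00, V=4.92; Q2=9.84, Q3=14.76; dissipated=1.944
Final charges: Q1=8.40, Q2=9.84, Q3=14.76

Answer: 8.40 μC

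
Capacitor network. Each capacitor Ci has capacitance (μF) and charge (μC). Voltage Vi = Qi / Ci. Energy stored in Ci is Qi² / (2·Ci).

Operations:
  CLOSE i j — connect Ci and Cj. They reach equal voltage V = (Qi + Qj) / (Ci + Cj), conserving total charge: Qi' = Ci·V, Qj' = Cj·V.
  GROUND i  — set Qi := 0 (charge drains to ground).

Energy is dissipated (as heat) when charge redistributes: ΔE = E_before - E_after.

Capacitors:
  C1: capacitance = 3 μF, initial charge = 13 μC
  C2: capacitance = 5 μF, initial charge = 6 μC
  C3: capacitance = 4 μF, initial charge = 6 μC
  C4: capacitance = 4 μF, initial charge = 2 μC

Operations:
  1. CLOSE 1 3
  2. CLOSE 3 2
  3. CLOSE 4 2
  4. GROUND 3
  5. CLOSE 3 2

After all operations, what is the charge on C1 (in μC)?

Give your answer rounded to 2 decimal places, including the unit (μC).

Answer: 8.14 μC

Derivation:
Initial: C1(3μF, Q=13μC, V=4.33V), C2(5μF, Q=6μC, V=1.20V), C3(4μF, Q=6μC, V=1.50V), C4(4μF, Q=2μC, V=0.50V)
Op 1: CLOSE 1-3: Q_total=19.00, C_total=7.00, V=2.71; Q1=8.14, Q3=10.86; dissipated=6.881
Op 2: CLOSE 3-2: Q_total=16.86, C_total=9.00, V=1.87; Q3=7.49, Q2=9.37; dissipated=2.548
Op 3: CLOSE 4-2: Q_total=11.37, C_total=9.00, V=1.26; Q4=5.05, Q2=6.31; dissipated=2.095
Op 4: GROUND 3: Q3=0; energy lost=7.016
Op 5: CLOSE 3-2: Q_total=6.31, C_total=9.00, V=0.70; Q3=2.81, Q2=3.51; dissipated=1.772
Final charges: Q1=8.14, Q2=3.51, Q3=2.81, Q4=5.05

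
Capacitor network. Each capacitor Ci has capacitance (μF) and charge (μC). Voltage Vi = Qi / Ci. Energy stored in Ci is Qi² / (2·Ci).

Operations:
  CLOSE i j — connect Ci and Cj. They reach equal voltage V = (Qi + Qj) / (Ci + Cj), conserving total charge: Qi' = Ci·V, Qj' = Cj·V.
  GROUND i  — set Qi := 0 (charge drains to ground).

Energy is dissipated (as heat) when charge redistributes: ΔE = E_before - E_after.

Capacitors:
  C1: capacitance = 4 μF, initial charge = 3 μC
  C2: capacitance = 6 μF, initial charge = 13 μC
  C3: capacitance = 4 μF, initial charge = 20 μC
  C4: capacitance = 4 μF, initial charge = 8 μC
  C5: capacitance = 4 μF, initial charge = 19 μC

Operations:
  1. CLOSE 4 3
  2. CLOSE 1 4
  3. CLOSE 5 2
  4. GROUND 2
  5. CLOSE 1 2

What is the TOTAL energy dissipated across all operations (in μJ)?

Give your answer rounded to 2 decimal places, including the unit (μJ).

Initial: C1(4μF, Q=3μC, V=0.75V), C2(6μF, Q=13μC, V=2.17V), C3(4μF, Q=20μC, V=5.00V), C4(4μF, Q=8μC, V=2.00V), C5(4μF, Q=19μC, V=4.75V)
Op 1: CLOSE 4-3: Q_total=28.00, C_total=8.00, V=3.50; Q4=14.00, Q3=14.00; dissipated=9.000
Op 2: CLOSE 1-4: Q_total=17.00, C_total=8.00, V=2.12; Q1=8.50, Q4=8.50; dissipated=7.562
Op 3: CLOSE 5-2: Q_total=32.00, C_total=10.00, V=3.20; Q5=12.80, Q2=19.20; dissipated=8.008
Op 4: GROUND 2: Q2=0; energy lost=30.720
Op 5: CLOSE 1-2: Q_total=8.50, C_total=10.00, V=0.85; Q1=3.40, Q2=5.10; dissipated=5.419
Total dissipated: 60.710 μJ

Answer: 60.71 μJ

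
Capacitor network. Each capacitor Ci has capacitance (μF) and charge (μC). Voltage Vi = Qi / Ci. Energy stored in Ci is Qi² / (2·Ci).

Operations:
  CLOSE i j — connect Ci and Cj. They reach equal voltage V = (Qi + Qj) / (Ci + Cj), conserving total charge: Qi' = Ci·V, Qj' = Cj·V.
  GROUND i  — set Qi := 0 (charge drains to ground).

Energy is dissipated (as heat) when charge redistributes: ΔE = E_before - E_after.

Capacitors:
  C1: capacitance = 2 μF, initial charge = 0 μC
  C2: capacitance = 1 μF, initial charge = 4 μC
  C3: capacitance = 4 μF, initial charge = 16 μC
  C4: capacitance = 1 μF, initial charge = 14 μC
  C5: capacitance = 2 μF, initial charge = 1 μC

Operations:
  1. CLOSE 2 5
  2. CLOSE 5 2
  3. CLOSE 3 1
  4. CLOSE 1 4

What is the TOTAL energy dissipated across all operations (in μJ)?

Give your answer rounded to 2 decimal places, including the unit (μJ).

Initial: C1(2μF, Q=0μC, V=0.00V), C2(1μF, Q=4μC, V=4.00V), C3(4μF, Q=16μC, V=4.00V), C4(1μF, Q=14μC, V=14.00V), C5(2μF, Q=1μC, V=0.50V)
Op 1: CLOSE 2-5: Q_total=5.00, C_total=3.00, V=1.67; Q2=1.67, Q5=3.33; dissipated=4.083
Op 2: CLOSE 5-2: Q_total=5.00, C_total=3.00, V=1.67; Q5=3.33, Q2=1.67; dissipated=0.000
Op 3: CLOSE 3-1: Q_total=16.00, C_total=6.00, V=2.67; Q3=10.67, Q1=5.33; dissipated=10.667
Op 4: CLOSE 1-4: Q_total=19.33, C_total=3.00, V=6.44; Q1=12.89, Q4=6.44; dissipated=42.815
Total dissipated: 57.565 μJ

Answer: 57.56 μJ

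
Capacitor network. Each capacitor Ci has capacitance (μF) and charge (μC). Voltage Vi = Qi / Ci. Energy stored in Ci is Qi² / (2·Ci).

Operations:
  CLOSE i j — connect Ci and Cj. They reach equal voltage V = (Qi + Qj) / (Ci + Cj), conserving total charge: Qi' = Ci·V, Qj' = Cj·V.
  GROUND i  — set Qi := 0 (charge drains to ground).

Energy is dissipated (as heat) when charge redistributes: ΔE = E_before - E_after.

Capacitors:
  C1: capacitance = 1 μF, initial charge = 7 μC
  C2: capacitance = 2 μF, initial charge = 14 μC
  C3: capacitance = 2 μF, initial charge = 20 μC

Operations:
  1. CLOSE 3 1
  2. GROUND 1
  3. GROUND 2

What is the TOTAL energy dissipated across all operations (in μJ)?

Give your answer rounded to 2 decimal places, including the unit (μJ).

Initial: C1(1μF, Q=7μC, V=7.00V), C2(2μF, Q=14μC, V=7.00V), C3(2μF, Q=20μC, V=10.00V)
Op 1: CLOSE 3-1: Q_total=27.00, C_total=3.00, V=9.00; Q3=18.00, Q1=9.00; dissipated=3.000
Op 2: GROUND 1: Q1=0; energy lost=40.500
Op 3: GROUND 2: Q2=0; energy lost=49.000
Total dissipated: 92.500 μJ

Answer: 92.50 μJ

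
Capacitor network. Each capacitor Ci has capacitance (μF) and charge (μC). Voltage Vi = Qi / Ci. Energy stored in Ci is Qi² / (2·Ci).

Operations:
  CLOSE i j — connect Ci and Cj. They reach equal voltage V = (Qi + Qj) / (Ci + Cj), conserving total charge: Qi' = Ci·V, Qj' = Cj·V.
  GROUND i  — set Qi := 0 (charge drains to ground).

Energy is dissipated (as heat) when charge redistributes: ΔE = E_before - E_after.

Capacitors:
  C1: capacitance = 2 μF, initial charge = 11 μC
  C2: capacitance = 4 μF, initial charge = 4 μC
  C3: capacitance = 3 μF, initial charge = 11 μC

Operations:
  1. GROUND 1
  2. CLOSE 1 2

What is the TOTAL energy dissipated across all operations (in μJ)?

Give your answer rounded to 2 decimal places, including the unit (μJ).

Initial: C1(2μF, Q=11μC, V=5.50V), C2(4μF, Q=4μC, V=1.00V), C3(3μF, Q=11μC, V=3.67V)
Op 1: GROUND 1: Q1=0; energy lost=30.250
Op 2: CLOSE 1-2: Q_total=4.00, C_total=6.00, V=0.67; Q1=1.33, Q2=2.67; dissipated=0.667
Total dissipated: 30.917 μJ

Answer: 30.92 μJ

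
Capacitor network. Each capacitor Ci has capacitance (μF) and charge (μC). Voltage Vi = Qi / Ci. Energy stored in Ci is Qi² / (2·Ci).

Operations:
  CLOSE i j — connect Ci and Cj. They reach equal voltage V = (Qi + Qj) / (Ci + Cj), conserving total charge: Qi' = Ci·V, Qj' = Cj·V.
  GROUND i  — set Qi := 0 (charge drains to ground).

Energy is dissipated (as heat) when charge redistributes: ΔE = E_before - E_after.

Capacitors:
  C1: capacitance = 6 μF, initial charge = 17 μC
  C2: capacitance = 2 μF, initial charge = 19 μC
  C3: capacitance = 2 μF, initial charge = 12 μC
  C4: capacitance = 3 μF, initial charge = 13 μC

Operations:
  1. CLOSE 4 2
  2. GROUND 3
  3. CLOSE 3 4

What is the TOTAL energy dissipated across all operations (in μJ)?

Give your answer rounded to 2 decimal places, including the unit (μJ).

Answer: 76.59 μJ

Derivation:
Initial: C1(6μF, Q=17μC, V=2.83V), C2(2μF, Q=19μC, V=9.50V), C3(2μF, Q=12μC, V=6.00V), C4(3μF, Q=13μC, V=4.33V)
Op 1: CLOSE 4-2: Q_total=32.00, C_total=5.00, V=6.40; Q4=19.20, Q2=12.80; dissipated=16.017
Op 2: GROUND 3: Q3=0; energy lost=36.000
Op 3: CLOSE 3-4: Q_total=19.20, C_total=5.00, V=3.84; Q3=7.68, Q4=11.52; dissipated=24.576
Total dissipated: 76.593 μJ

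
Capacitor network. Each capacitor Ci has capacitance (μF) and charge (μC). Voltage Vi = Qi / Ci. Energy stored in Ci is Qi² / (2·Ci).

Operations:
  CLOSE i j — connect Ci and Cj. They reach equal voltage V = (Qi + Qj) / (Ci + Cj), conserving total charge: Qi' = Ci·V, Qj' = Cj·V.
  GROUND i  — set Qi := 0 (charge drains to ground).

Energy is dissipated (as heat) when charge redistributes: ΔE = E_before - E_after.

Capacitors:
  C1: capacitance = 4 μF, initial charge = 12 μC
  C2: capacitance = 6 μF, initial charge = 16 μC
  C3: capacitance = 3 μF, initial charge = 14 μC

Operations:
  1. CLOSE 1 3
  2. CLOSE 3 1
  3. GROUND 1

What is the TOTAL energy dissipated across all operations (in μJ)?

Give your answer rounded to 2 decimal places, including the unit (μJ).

Initial: C1(4μF, Q=12μC, V=3.00V), C2(6μF, Q=16μC, V=2.67V), C3(3μF, Q=14μC, V=4.67V)
Op 1: CLOSE 1-3: Q_total=26.00, C_total=7.00, V=3.71; Q1=14.86, Q3=11.14; dissipated=2.381
Op 2: CLOSE 3-1: Q_total=26.00, C_total=7.00, V=3.71; Q3=11.14, Q1=14.86; dissipated=0.000
Op 3: GROUND 1: Q1=0; energy lost=27.592
Total dissipated: 29.973 μJ

Answer: 29.97 μJ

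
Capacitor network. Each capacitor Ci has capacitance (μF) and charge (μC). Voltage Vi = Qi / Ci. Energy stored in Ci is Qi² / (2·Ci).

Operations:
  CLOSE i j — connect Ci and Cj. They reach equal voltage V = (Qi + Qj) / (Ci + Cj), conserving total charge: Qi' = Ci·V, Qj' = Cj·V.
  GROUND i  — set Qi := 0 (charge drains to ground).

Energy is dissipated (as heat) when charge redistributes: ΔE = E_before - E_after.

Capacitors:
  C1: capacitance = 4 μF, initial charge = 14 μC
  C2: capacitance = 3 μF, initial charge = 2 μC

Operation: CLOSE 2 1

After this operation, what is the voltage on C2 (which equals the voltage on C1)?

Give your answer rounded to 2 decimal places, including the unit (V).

Initial: C1(4μF, Q=14μC, V=3.50V), C2(3μF, Q=2μC, V=0.67V)
Op 1: CLOSE 2-1: Q_total=16.00, C_total=7.00, V=2.29; Q2=6.86, Q1=9.14; dissipated=6.881

Answer: 2.29 V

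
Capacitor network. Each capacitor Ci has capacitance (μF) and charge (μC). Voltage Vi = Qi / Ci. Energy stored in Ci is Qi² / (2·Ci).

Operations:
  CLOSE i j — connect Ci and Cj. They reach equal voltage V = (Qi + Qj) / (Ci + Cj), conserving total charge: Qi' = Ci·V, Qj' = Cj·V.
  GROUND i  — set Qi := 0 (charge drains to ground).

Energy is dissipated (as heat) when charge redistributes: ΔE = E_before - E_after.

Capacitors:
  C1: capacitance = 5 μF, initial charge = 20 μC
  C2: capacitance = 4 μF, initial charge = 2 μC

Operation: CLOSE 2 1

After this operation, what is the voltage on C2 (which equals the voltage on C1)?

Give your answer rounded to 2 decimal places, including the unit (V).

Initial: C1(5μF, Q=20μC, V=4.00V), C2(4μF, Q=2μC, V=0.50V)
Op 1: CLOSE 2-1: Q_total=22.00, C_total=9.00, V=2.44; Q2=9.78, Q1=12.22; dissipated=13.611

Answer: 2.44 V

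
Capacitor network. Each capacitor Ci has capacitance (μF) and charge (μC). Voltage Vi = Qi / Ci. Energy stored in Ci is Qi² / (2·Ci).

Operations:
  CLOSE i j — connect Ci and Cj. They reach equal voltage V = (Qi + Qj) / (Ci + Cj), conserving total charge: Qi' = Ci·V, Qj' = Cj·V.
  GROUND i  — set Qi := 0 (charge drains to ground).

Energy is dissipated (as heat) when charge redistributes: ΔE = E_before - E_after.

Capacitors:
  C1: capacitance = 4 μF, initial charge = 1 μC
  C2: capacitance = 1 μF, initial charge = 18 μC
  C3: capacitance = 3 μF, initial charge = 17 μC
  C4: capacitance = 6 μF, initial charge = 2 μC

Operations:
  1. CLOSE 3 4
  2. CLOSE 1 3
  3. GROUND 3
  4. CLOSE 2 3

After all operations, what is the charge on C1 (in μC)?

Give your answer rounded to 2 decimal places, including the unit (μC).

Initial: C1(4μF, Q=1μC, V=0.25V), C2(1μF, Q=18μC, V=18.00V), C3(3μF, Q=17μC, V=5.67V), C4(6μF, Q=2μC, V=0.33V)
Op 1: CLOSE 3-4: Q_total=19.00, C_total=9.00, V=2.11; Q3=6.33, Q4=12.67; dissipated=28.444
Op 2: CLOSE 1-3: Q_total=7.33, C_total=7.00, V=1.05; Q1=4.19, Q3=3.14; dissipated=2.969
Op 3: GROUND 3: Q3=0; energy lost=1.646
Op 4: CLOSE 2-3: Q_total=18.00, C_total=4.00, V=4.50; Q2=4.50, Q3=13.50; dissipated=121.500
Final charges: Q1=4.19, Q2=4.50, Q3=13.50, Q4=12.67

Answer: 4.19 μC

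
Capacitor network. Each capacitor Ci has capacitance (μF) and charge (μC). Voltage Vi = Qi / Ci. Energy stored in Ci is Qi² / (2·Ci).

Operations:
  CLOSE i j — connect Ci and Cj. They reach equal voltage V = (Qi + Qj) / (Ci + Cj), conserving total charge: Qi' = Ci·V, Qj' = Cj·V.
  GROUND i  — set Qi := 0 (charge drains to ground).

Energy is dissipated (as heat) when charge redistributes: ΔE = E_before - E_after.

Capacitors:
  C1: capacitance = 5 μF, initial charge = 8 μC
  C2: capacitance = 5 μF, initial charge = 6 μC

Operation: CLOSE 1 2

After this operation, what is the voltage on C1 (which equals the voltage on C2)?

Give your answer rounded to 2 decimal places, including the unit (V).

Answer: 1.40 V

Derivation:
Initial: C1(5μF, Q=8μC, V=1.60V), C2(5μF, Q=6μC, V=1.20V)
Op 1: CLOSE 1-2: Q_total=14.00, C_total=10.00, V=1.40; Q1=7.00, Q2=7.00; dissipated=0.200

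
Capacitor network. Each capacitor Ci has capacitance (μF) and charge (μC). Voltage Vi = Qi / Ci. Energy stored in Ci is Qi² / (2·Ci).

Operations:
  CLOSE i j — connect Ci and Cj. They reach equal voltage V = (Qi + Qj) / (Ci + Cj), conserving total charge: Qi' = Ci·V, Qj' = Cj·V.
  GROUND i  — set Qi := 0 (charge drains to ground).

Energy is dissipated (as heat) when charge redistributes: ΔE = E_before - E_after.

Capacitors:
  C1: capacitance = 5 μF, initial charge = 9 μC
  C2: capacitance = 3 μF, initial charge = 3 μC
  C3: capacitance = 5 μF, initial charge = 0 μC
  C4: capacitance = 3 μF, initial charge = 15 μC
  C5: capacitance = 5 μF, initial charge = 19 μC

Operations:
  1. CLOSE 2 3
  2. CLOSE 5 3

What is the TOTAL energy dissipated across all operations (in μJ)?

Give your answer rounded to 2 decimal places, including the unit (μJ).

Initial: C1(5μF, Q=9μC, V=1.80V), C2(3μF, Q=3μC, V=1.00V), C3(5μF, Q=0μC, V=0.00V), C4(3μF, Q=15μC, V=5.00V), C5(5μF, Q=19μC, V=3.80V)
Op 1: CLOSE 2-3: Q_total=3.00, C_total=8.00, V=0.38; Q2=1.12, Q3=1.88; dissipated=0.938
Op 2: CLOSE 5-3: Q_total=20.88, C_total=10.00, V=2.09; Q5=10.44, Q3=10.44; dissipated=14.663
Total dissipated: 15.601 μJ

Answer: 15.60 μJ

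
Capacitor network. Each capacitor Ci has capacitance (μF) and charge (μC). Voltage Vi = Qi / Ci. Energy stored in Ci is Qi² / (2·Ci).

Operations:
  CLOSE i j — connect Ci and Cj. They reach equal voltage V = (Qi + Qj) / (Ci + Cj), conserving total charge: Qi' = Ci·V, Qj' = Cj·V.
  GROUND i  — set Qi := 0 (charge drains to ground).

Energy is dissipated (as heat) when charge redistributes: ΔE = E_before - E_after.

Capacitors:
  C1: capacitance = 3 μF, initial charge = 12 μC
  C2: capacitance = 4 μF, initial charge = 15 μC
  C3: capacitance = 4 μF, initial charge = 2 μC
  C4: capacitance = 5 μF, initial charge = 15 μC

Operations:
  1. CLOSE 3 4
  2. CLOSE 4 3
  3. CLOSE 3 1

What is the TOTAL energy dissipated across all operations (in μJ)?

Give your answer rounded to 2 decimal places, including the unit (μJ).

Initial: C1(3μF, Q=12μC, V=4.00V), C2(4μF, Q=15μC, V=3.75V), C3(4μF, Q=2μC, V=0.50V), C4(5μF, Q=15μC, V=3.00V)
Op 1: CLOSE 3-4: Q_total=17.00, C_total=9.00, V=1.89; Q3=7.56, Q4=9.44; dissipated=6.944
Op 2: CLOSE 4-3: Q_total=17.00, C_total=9.00, V=1.89; Q4=9.44, Q3=7.56; dissipated=0.000
Op 3: CLOSE 3-1: Q_total=19.56, C_total=7.00, V=2.79; Q3=11.17, Q1=8.38; dissipated=3.820
Total dissipated: 10.765 μJ

Answer: 10.76 μJ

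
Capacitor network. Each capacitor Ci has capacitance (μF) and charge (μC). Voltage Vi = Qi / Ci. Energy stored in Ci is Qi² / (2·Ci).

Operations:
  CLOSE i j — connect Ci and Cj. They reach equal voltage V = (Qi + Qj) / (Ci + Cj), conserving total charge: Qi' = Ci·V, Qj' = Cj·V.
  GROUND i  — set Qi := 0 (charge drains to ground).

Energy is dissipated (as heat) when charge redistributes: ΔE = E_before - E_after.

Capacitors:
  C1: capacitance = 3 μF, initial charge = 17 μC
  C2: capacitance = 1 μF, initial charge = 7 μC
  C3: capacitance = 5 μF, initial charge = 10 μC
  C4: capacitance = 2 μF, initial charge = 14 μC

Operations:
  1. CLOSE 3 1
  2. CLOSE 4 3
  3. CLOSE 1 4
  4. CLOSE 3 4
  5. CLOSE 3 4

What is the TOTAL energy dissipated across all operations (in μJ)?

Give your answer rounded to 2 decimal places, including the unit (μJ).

Answer: 22.91 μJ

Derivation:
Initial: C1(3μF, Q=17μC, V=5.67V), C2(1μF, Q=7μC, V=7.00V), C3(5μF, Q=10μC, V=2.00V), C4(2μF, Q=14μC, V=7.00V)
Op 1: CLOSE 3-1: Q_total=27.00, C_total=8.00, V=3.38; Q3=16.88, Q1=10.12; dissipated=12.604
Op 2: CLOSE 4-3: Q_total=30.88, C_total=7.00, V=4.41; Q4=8.82, Q3=22.05; dissipated=9.386
Op 3: CLOSE 1-4: Q_total=18.95, C_total=5.00, V=3.79; Q1=11.37, Q4=7.58; dissipated=0.644
Op 4: CLOSE 3-4: Q_total=29.63, C_total=7.00, V=4.23; Q3=21.17, Q4=8.47; dissipated=0.276
Op 5: CLOSE 3-4: Q_total=29.63, C_total=7.00, V=4.23; Q3=21.17, Q4=8.47; dissipated=0.000
Total dissipated: 22.910 μJ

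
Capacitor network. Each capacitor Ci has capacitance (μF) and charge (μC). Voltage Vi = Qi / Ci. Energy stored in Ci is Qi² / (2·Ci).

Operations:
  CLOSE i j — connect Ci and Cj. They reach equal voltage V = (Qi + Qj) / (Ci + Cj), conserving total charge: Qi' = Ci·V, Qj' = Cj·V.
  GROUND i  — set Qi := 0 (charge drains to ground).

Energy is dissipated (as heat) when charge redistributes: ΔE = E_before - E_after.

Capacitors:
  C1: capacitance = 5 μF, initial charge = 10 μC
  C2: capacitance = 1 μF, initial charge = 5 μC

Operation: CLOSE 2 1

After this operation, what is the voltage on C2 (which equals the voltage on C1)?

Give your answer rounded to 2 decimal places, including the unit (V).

Answer: 2.50 V

Derivation:
Initial: C1(5μF, Q=10μC, V=2.00V), C2(1μF, Q=5μC, V=5.00V)
Op 1: CLOSE 2-1: Q_total=15.00, C_total=6.00, V=2.50; Q2=2.50, Q1=12.50; dissipated=3.750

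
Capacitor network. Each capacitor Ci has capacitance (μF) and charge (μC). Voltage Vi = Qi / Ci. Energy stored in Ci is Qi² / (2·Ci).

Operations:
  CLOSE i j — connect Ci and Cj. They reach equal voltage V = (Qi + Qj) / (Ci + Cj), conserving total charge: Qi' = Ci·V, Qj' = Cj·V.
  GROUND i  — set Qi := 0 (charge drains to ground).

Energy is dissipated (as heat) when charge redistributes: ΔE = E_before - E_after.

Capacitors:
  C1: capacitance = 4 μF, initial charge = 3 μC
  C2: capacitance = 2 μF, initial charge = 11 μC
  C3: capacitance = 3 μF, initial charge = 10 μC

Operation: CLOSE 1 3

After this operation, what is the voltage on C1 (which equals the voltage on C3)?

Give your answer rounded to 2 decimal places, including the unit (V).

Answer: 1.86 V

Derivation:
Initial: C1(4μF, Q=3μC, V=0.75V), C2(2μF, Q=11μC, V=5.50V), C3(3μF, Q=10μC, V=3.33V)
Op 1: CLOSE 1-3: Q_total=13.00, C_total=7.00, V=1.86; Q1=7.43, Q3=5.57; dissipated=5.720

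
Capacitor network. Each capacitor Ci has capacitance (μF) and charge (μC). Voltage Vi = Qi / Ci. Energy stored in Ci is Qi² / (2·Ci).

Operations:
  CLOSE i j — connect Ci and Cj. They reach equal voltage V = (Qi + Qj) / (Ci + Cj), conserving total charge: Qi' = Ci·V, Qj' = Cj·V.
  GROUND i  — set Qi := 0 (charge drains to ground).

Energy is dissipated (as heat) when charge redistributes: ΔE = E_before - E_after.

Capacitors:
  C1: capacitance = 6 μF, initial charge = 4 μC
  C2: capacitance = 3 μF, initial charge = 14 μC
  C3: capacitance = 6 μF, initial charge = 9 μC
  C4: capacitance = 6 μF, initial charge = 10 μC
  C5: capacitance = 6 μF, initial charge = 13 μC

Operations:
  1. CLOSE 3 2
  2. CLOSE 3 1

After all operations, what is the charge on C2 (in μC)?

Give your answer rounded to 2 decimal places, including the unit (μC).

Initial: C1(6μF, Q=4μC, V=0.67V), C2(3μF, Q=14μC, V=4.67V), C3(6μF, Q=9μC, V=1.50V), C4(6μF, Q=10μC, V=1.67V), C5(6μF, Q=13μC, V=2.17V)
Op 1: CLOSE 3-2: Q_total=23.00, C_total=9.00, V=2.56; Q3=15.33, Q2=7.67; dissipated=10.028
Op 2: CLOSE 3-1: Q_total=19.33, C_total=12.00, V=1.61; Q3=9.67, Q1=9.67; dissipated=5.352
Final charges: Q1=9.67, Q2=7.67, Q3=9.67, Q4=10.00, Q5=13.00

Answer: 7.67 μC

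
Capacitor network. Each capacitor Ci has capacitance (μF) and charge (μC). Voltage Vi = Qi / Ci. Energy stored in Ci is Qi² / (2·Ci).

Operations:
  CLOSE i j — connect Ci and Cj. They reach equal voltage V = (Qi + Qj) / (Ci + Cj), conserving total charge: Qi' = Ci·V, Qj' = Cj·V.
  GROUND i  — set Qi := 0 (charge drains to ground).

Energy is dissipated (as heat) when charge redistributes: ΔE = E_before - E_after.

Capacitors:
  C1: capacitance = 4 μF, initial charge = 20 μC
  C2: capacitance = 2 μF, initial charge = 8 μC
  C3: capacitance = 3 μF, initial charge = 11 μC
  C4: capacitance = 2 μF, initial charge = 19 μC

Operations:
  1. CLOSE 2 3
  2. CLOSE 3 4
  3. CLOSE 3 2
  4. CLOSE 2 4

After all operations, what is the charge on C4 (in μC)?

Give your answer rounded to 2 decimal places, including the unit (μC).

Initial: C1(4μF, Q=20μC, V=5.00V), C2(2μF, Q=8μC, V=4.00V), C3(3μF, Q=11μC, V=3.67V), C4(2μF, Q=19μC, V=9.50V)
Op 1: CLOSE 2-3: Q_total=19.00, C_total=5.00, V=3.80; Q2=7.60, Q3=11.40; dissipated=0.067
Op 2: CLOSE 3-4: Q_total=30.40, C_total=5.00, V=6.08; Q3=18.24, Q4=12.16; dissipated=19.494
Op 3: CLOSE 3-2: Q_total=25.84, C_total=5.00, V=5.17; Q3=15.50, Q2=10.34; dissipated=3.119
Op 4: CLOSE 2-4: Q_total=22.50, C_total=4.00, V=5.62; Q2=11.25, Q4=11.25; dissipated=0.416
Final charges: Q1=20.00, Q2=11.25, Q3=15.50, Q4=11.25

Answer: 11.25 μC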